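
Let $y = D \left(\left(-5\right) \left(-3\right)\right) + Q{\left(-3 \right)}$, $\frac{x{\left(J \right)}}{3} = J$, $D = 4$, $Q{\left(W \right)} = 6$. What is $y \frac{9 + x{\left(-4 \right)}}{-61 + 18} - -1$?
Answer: $\frac{241}{43} \approx 5.6047$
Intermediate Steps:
$x{\left(J \right)} = 3 J$
$y = 66$ ($y = 4 \left(\left(-5\right) \left(-3\right)\right) + 6 = 4 \cdot 15 + 6 = 60 + 6 = 66$)
$y \frac{9 + x{\left(-4 \right)}}{-61 + 18} - -1 = 66 \frac{9 + 3 \left(-4\right)}{-61 + 18} - -1 = 66 \frac{9 - 12}{-43} + \left(-3 + 4\right) = 66 \left(\left(-3\right) \left(- \frac{1}{43}\right)\right) + 1 = 66 \cdot \frac{3}{43} + 1 = \frac{198}{43} + 1 = \frac{241}{43}$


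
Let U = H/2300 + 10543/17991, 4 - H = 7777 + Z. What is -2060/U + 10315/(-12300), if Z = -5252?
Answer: 209650198154107/51921771060 ≈ 4037.8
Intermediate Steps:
H = -2521 (H = 4 - (7777 - 5252) = 4 - 1*2525 = 4 - 2525 = -2521)
U = -21106411/41379300 (U = -2521/2300 + 10543/17991 = -21106411/41379300 ≈ -0.51007)
-2060/U + 10315/(-12300) = -2060/(-21106411/41379300) + 10315/(-12300) = -2060*(-41379300/21106411) + 10315*(-1/12300) = 85241358000/21106411 - 2063/2460 = 209650198154107/51921771060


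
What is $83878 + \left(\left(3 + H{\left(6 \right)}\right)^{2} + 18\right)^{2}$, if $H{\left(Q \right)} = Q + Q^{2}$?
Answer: $4257727$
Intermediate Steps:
$83878 + \left(\left(3 + H{\left(6 \right)}\right)^{2} + 18\right)^{2} = 83878 + \left(\left(3 + 6 \left(1 + 6\right)\right)^{2} + 18\right)^{2} = 83878 + \left(\left(3 + 6 \cdot 7\right)^{2} + 18\right)^{2} = 83878 + \left(\left(3 + 42\right)^{2} + 18\right)^{2} = 83878 + \left(45^{2} + 18\right)^{2} = 83878 + \left(2025 + 18\right)^{2} = 83878 + 2043^{2} = 83878 + 4173849 = 4257727$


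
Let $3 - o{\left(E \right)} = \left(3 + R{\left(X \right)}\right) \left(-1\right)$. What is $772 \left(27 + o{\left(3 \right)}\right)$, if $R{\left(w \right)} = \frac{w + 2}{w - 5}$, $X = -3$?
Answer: $\frac{51145}{2} \approx 25573.0$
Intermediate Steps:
$R{\left(w \right)} = \frac{2 + w}{-5 + w}$
$o{\left(E \right)} = \frac{49}{8}$ ($o{\left(E \right)} = 3 - \left(3 + \frac{2 - 3}{-5 - 3}\right) \left(-1\right) = 3 - \left(3 + \frac{1}{-8} \left(-1\right)\right) \left(-1\right) = 3 - \left(3 - - \frac{1}{8}\right) \left(-1\right) = 3 - \left(3 + \frac{1}{8}\right) \left(-1\right) = 3 - \frac{25}{8} \left(-1\right) = 3 - - \frac{25}{8} = 3 + \frac{25}{8} = \frac{49}{8}$)
$772 \left(27 + o{\left(3 \right)}\right) = 772 \left(27 + \frac{49}{8}\right) = 772 \cdot \frac{265}{8} = \frac{51145}{2}$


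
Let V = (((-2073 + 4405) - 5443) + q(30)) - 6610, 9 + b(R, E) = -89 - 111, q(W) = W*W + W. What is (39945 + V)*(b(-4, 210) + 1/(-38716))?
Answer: -126043554165/19358 ≈ -6.5112e+6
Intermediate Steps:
q(W) = W + W**2 (q(W) = W**2 + W = W + W**2)
b(R, E) = -209 (b(R, E) = -9 + (-89 - 111) = -9 - 200 = -209)
V = -8791 (V = (((-2073 + 4405) - 5443) + 30*(1 + 30)) - 6610 = ((2332 - 5443) + 30*31) - 6610 = (-3111 + 930) - 6610 = -2181 - 6610 = -8791)
(39945 + V)*(b(-4, 210) + 1/(-38716)) = (39945 - 8791)*(-209 + 1/(-38716)) = 31154*(-209 - 1/38716) = 31154*(-8091645/38716) = -126043554165/19358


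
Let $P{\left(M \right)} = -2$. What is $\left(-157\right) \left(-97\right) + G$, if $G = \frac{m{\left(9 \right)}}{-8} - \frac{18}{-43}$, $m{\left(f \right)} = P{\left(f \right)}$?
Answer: $\frac{2619503}{172} \approx 15230.0$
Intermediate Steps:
$m{\left(f \right)} = -2$
$G = \frac{115}{172}$ ($G = - \frac{2}{-8} - \frac{18}{-43} = \left(-2\right) \left(- \frac{1}{8}\right) - - \frac{18}{43} = \frac{1}{4} + \frac{18}{43} = \frac{115}{172} \approx 0.6686$)
$\left(-157\right) \left(-97\right) + G = \left(-157\right) \left(-97\right) + \frac{115}{172} = 15229 + \frac{115}{172} = \frac{2619503}{172}$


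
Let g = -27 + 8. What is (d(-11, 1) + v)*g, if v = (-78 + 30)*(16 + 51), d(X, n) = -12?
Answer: 61332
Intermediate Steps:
g = -19
v = -3216 (v = -48*67 = -3216)
(d(-11, 1) + v)*g = (-12 - 3216)*(-19) = -3228*(-19) = 61332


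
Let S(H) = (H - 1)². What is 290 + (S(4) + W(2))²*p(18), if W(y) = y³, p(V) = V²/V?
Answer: 5492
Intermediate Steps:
S(H) = (-1 + H)²
p(V) = V
290 + (S(4) + W(2))²*p(18) = 290 + ((-1 + 4)² + 2³)²*18 = 290 + (3² + 8)²*18 = 290 + (9 + 8)²*18 = 290 + 17²*18 = 290 + 289*18 = 290 + 5202 = 5492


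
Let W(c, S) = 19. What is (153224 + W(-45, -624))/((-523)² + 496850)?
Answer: 51081/256793 ≈ 0.19892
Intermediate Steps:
(153224 + W(-45, -624))/((-523)² + 496850) = (153224 + 19)/((-523)² + 496850) = 153243/(273529 + 496850) = 153243/770379 = 153243*(1/770379) = 51081/256793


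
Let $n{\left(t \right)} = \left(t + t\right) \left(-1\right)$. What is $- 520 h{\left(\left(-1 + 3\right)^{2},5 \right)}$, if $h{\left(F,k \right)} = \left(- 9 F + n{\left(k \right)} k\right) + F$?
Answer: $42640$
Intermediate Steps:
$n{\left(t \right)} = - 2 t$ ($n{\left(t \right)} = 2 t \left(-1\right) = - 2 t$)
$h{\left(F,k \right)} = - 8 F - 2 k^{2}$ ($h{\left(F,k \right)} = \left(- 9 F + - 2 k k\right) + F = \left(- 9 F - 2 k^{2}\right) + F = - 8 F - 2 k^{2}$)
$- 520 h{\left(\left(-1 + 3\right)^{2},5 \right)} = - 520 \left(- 8 \left(-1 + 3\right)^{2} - 2 \cdot 5^{2}\right) = - 520 \left(- 8 \cdot 2^{2} - 50\right) = - 520 \left(\left(-8\right) 4 - 50\right) = - 520 \left(-32 - 50\right) = \left(-520\right) \left(-82\right) = 42640$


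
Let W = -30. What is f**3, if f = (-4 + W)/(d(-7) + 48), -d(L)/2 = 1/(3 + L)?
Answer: -314432/912673 ≈ -0.34452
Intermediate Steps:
d(L) = -2/(3 + L)
f = -68/97 (f = (-4 - 30)/(-2/(3 - 7) + 48) = -34/(-2/(-4) + 48) = -34/(-2*(-1/4) + 48) = -34/(1/2 + 48) = -34/97/2 = -34*2/97 = -68/97 ≈ -0.70103)
f**3 = (-68/97)**3 = -314432/912673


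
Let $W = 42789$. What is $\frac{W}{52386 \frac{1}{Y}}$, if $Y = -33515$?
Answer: $- \frac{478024445}{17462} \approx -27375.0$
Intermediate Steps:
$\frac{W}{52386 \frac{1}{Y}} = \frac{42789}{52386 \frac{1}{-33515}} = \frac{42789}{52386 \left(- \frac{1}{33515}\right)} = \frac{42789}{- \frac{52386}{33515}} = 42789 \left(- \frac{33515}{52386}\right) = - \frac{478024445}{17462}$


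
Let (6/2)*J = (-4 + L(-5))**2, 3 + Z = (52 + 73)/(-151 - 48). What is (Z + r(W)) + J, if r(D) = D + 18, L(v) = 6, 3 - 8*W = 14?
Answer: 68441/4776 ≈ 14.330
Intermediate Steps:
W = -11/8 (W = 3/8 - 1/8*14 = 3/8 - 7/4 = -11/8 ≈ -1.3750)
Z = -722/199 (Z = -3 + (52 + 73)/(-151 - 48) = -3 + 125/(-199) = -3 + 125*(-1/199) = -3 - 125/199 = -722/199 ≈ -3.6281)
r(D) = 18 + D
J = 4/3 (J = (-4 + 6)**2/3 = (1/3)*2**2 = (1/3)*4 = 4/3 ≈ 1.3333)
(Z + r(W)) + J = (-722/199 + (18 - 11/8)) + 4/3 = (-722/199 + 133/8) + 4/3 = 20691/1592 + 4/3 = 68441/4776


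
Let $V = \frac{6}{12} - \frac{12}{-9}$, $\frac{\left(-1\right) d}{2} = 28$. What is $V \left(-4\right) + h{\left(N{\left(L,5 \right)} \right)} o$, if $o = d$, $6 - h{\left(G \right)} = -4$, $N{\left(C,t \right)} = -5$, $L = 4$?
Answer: $- \frac{1702}{3} \approx -567.33$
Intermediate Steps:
$d = -56$ ($d = \left(-2\right) 28 = -56$)
$h{\left(G \right)} = 10$ ($h{\left(G \right)} = 6 - -4 = 6 + 4 = 10$)
$o = -56$
$V = \frac{11}{6}$ ($V = 6 \cdot \frac{1}{12} - - \frac{4}{3} = \frac{1}{2} + \frac{4}{3} = \frac{11}{6} \approx 1.8333$)
$V \left(-4\right) + h{\left(N{\left(L,5 \right)} \right)} o = \frac{11}{6} \left(-4\right) + 10 \left(-56\right) = - \frac{22}{3} - 560 = - \frac{1702}{3}$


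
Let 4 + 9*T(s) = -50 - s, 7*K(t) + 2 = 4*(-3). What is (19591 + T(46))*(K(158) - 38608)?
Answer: -755979510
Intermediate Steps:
K(t) = -2 (K(t) = -2/7 + (4*(-3))/7 = -2/7 + (⅐)*(-12) = -2/7 - 12/7 = -2)
T(s) = -6 - s/9 (T(s) = -4/9 + (-50 - s)/9 = -4/9 + (-50/9 - s/9) = -6 - s/9)
(19591 + T(46))*(K(158) - 38608) = (19591 + (-6 - ⅑*46))*(-2 - 38608) = (19591 + (-6 - 46/9))*(-38610) = (19591 - 100/9)*(-38610) = (176219/9)*(-38610) = -755979510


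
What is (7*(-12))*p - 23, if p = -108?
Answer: 9049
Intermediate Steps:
(7*(-12))*p - 23 = (7*(-12))*(-108) - 23 = -84*(-108) - 23 = 9072 - 23 = 9049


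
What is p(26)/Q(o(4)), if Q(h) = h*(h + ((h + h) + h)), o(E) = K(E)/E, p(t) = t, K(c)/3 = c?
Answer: 13/18 ≈ 0.72222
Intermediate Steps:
K(c) = 3*c
o(E) = 3 (o(E) = (3*E)/E = 3)
Q(h) = 4*h**2 (Q(h) = h*(h + (2*h + h)) = h*(h + 3*h) = h*(4*h) = 4*h**2)
p(26)/Q(o(4)) = 26/((4*3**2)) = 26/((4*9)) = 26/36 = 26*(1/36) = 13/18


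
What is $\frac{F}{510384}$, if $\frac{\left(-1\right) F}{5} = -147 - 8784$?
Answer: $\frac{14885}{170128} \approx 0.087493$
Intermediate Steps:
$F = 44655$ ($F = - 5 \left(-147 - 8784\right) = \left(-5\right) \left(-8931\right) = 44655$)
$\frac{F}{510384} = \frac{44655}{510384} = 44655 \cdot \frac{1}{510384} = \frac{14885}{170128}$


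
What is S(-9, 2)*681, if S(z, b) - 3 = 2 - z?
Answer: 9534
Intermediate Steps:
S(z, b) = 5 - z (S(z, b) = 3 + (2 - z) = 5 - z)
S(-9, 2)*681 = (5 - 1*(-9))*681 = (5 + 9)*681 = 14*681 = 9534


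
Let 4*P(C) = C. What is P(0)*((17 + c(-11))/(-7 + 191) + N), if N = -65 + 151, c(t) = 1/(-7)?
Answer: 0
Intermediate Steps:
c(t) = -⅐
P(C) = C/4
N = 86
P(0)*((17 + c(-11))/(-7 + 191) + N) = ((¼)*0)*((17 - ⅐)/(-7 + 191) + 86) = 0*((118/7)/184 + 86) = 0*((118/7)*(1/184) + 86) = 0*(59/644 + 86) = 0*(55443/644) = 0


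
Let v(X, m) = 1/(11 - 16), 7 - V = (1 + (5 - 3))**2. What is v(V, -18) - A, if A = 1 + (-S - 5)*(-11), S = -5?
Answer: -6/5 ≈ -1.2000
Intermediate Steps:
A = 1 (A = 1 + (-1*(-5) - 5)*(-11) = 1 + (5 - 5)*(-11) = 1 + 0*(-11) = 1 + 0 = 1)
V = -2 (V = 7 - (1 + (5 - 3))**2 = 7 - (1 + 2)**2 = 7 - 1*3**2 = 7 - 1*9 = 7 - 9 = -2)
v(X, m) = -1/5 (v(X, m) = 1/(-5) = -1/5)
v(V, -18) - A = -1/5 - 1*1 = -1/5 - 1 = -6/5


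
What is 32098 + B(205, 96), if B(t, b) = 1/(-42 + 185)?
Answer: 4590015/143 ≈ 32098.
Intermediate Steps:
B(t, b) = 1/143
32098 + B(205, 96) = 32098 + 1/143 = 4590015/143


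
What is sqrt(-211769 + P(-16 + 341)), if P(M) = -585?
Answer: I*sqrt(212354) ≈ 460.82*I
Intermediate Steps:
sqrt(-211769 + P(-16 + 341)) = sqrt(-211769 - 585) = sqrt(-212354) = I*sqrt(212354)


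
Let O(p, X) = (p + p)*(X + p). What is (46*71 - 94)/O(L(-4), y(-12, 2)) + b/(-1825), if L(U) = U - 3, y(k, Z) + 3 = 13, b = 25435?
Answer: -685717/7665 ≈ -89.461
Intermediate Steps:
y(k, Z) = 10 (y(k, Z) = -3 + 13 = 10)
L(U) = -3 + U
O(p, X) = 2*p*(X + p) (O(p, X) = (2*p)*(X + p) = 2*p*(X + p))
(46*71 - 94)/O(L(-4), y(-12, 2)) + b/(-1825) = (46*71 - 94)/((2*(-3 - 4)*(10 + (-3 - 4)))) + 25435/(-1825) = (3266 - 94)/((2*(-7)*(10 - 7))) + 25435*(-1/1825) = 3172/((2*(-7)*3)) - 5087/365 = 3172/(-42) - 5087/365 = 3172*(-1/42) - 5087/365 = -1586/21 - 5087/365 = -685717/7665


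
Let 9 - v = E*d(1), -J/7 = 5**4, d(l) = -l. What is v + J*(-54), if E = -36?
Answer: 236223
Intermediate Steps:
J = -4375 (J = -7*5**4 = -7*625 = -4375)
v = -27 (v = 9 - (-36)*(-1*1) = 9 - (-36)*(-1) = 9 - 1*36 = 9 - 36 = -27)
v + J*(-54) = -27 - 4375*(-54) = -27 + 236250 = 236223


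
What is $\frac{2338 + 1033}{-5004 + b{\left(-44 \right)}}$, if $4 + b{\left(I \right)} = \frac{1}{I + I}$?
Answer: $- \frac{296648}{440705} \approx -0.67312$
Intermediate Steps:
$b{\left(I \right)} = -4 + \frac{1}{2 I}$ ($b{\left(I \right)} = -4 + \frac{1}{I + I} = -4 + \frac{1}{2 I}$)
$\frac{2338 + 1033}{-5004 + b{\left(-44 \right)}} = \frac{2338 + 1033}{-5004 - \left(4 - \frac{1}{2 \left(-44\right)}\right)} = \frac{3371}{-5004 + \left(-4 + \frac{1}{2} \left(- \frac{1}{44}\right)\right)} = \frac{3371}{-5004 - \frac{353}{88}} = \frac{3371}{- \frac{440705}{88}} = 3371 \left(- \frac{88}{440705}\right) = - \frac{296648}{440705}$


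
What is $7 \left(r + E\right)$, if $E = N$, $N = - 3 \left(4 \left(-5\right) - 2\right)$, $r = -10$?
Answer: $392$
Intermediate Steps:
$N = 66$ ($N = - 3 \left(-20 - 2\right) = \left(-3\right) \left(-22\right) = 66$)
$E = 66$
$7 \left(r + E\right) = 7 \left(-10 + 66\right) = 7 \cdot 56 = 392$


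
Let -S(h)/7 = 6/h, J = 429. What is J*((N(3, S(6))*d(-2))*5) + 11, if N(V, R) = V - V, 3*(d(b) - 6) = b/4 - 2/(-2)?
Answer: 11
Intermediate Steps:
d(b) = 19/3 + b/12 (d(b) = 6 + (b/4 - 2/(-2))/3 = 6 + (b*(¼) - 2*(-½))/3 = 6 + (b/4 + 1)/3 = 6 + (1 + b/4)/3 = 6 + (⅓ + b/12) = 19/3 + b/12)
S(h) = -42/h
N(V, R) = 0
J*((N(3, S(6))*d(-2))*5) + 11 = 429*((0*(19/3 + (1/12)*(-2)))*5) + 11 = 429*((0*(19/3 - ⅙))*5) + 11 = 429*((0*(37/6))*5) + 11 = 429*(0*5) + 11 = 429*0 + 11 = 0 + 11 = 11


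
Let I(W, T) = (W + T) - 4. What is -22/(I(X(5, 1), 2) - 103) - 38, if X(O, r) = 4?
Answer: -3816/101 ≈ -37.782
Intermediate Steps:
I(W, T) = -4 + T + W (I(W, T) = (T + W) - 4 = -4 + T + W)
-22/(I(X(5, 1), 2) - 103) - 38 = -22/((-4 + 2 + 4) - 103) - 38 = -22/(2 - 103) - 38 = -22/(-101) - 38 = -1/101*(-22) - 38 = 22/101 - 38 = -3816/101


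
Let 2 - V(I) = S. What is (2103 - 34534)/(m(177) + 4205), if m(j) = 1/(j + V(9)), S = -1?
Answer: -142380/18461 ≈ -7.7125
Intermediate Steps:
V(I) = 3 (V(I) = 2 - 1*(-1) = 2 + 1 = 3)
m(j) = 1/(3 + j) (m(j) = 1/(j + 3) = 1/(3 + j))
(2103 - 34534)/(m(177) + 4205) = (2103 - 34534)/(1/(3 + 177) + 4205) = -32431/(1/180 + 4205) = -32431/756901/180 = -32431*180/756901 = -142380/18461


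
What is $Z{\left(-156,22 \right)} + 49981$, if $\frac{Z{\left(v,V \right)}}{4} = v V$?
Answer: $36253$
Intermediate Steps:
$Z{\left(v,V \right)} = 4 V v$ ($Z{\left(v,V \right)} = 4 v V = 4 V v$)
$Z{\left(-156,22 \right)} + 49981 = 4 \cdot 22 \left(-156\right) + 49981 = -13728 + 49981 = 36253$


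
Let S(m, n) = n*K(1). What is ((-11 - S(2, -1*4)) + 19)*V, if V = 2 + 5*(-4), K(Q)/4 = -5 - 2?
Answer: 1872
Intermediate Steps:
K(Q) = -28 (K(Q) = 4*(-5 - 2) = 4*(-7) = -28)
S(m, n) = -28*n (S(m, n) = n*(-28) = -28*n)
V = -18 (V = 2 - 20 = -18)
((-11 - S(2, -1*4)) + 19)*V = ((-11 - (-28)*(-1*4)) + 19)*(-18) = ((-11 - (-28)*(-4)) + 19)*(-18) = ((-11 - 1*112) + 19)*(-18) = ((-11 - 112) + 19)*(-18) = (-123 + 19)*(-18) = -104*(-18) = 1872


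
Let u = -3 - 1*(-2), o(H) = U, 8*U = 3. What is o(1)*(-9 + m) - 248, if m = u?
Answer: -1007/4 ≈ -251.75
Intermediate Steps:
U = 3/8 (U = (1/8)*3 = 3/8 ≈ 0.37500)
o(H) = 3/8
u = -1 (u = -3 + 2 = -1)
m = -1
o(1)*(-9 + m) - 248 = 3*(-9 - 1)/8 - 248 = (3/8)*(-10) - 248 = -15/4 - 248 = -1007/4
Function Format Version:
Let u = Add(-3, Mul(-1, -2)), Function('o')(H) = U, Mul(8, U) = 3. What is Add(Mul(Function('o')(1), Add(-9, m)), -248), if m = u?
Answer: Rational(-1007, 4) ≈ -251.75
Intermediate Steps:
U = Rational(3, 8) (U = Mul(Rational(1, 8), 3) = Rational(3, 8) ≈ 0.37500)
Function('o')(H) = Rational(3, 8)
u = -1 (u = Add(-3, 2) = -1)
m = -1
Add(Mul(Function('o')(1), Add(-9, m)), -248) = Add(Mul(Rational(3, 8), Add(-9, -1)), -248) = Add(Mul(Rational(3, 8), -10), -248) = Add(Rational(-15, 4), -248) = Rational(-1007, 4)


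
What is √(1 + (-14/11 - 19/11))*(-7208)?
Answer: -7208*I*√2 ≈ -10194.0*I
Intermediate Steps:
√(1 + (-14/11 - 19/11))*(-7208) = √(1 - 3)*(-7208) = √(-2)*(-7208) = (I*√2)*(-7208) = -7208*I*√2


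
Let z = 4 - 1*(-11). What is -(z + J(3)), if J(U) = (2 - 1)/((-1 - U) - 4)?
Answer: -119/8 ≈ -14.875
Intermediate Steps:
J(U) = 1/(-5 - U)
z = 15 (z = 4 + 11 = 15)
-(z + J(3)) = -(15 - 1/(5 + 3)) = -(15 - 1/8) = -(15 - 1*⅛) = -(15 - ⅛) = -1*119/8 = -119/8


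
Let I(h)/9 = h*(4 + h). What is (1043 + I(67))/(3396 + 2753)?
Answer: 43856/6149 ≈ 7.1322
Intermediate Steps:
I(h) = 9*h*(4 + h) (I(h) = 9*(h*(4 + h)) = 9*h*(4 + h))
(1043 + I(67))/(3396 + 2753) = (1043 + 9*67*(4 + 67))/(3396 + 2753) = (1043 + 9*67*71)/6149 = (1043 + 42813)*(1/6149) = 43856*(1/6149) = 43856/6149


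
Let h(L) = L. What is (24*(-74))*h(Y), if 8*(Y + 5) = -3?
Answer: 9546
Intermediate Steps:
Y = -43/8 (Y = -5 + (⅛)*(-3) = -5 - 3/8 = -43/8 ≈ -5.3750)
(24*(-74))*h(Y) = (24*(-74))*(-43/8) = -1776*(-43/8) = 9546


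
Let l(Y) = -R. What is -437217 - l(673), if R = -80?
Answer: -437297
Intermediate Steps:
l(Y) = 80 (l(Y) = -1*(-80) = 80)
-437217 - l(673) = -437217 - 1*80 = -437217 - 80 = -437297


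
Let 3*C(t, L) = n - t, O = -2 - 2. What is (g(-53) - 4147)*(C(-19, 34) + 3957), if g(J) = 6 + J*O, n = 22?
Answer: -46802248/3 ≈ -1.5601e+7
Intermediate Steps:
O = -4
g(J) = 6 - 4*J (g(J) = 6 + J*(-4) = 6 - 4*J)
C(t, L) = 22/3 - t/3 (C(t, L) = (22 - t)/3 = 22/3 - t/3)
(g(-53) - 4147)*(C(-19, 34) + 3957) = ((6 - 4*(-53)) - 4147)*((22/3 - ⅓*(-19)) + 3957) = ((6 + 212) - 4147)*((22/3 + 19/3) + 3957) = (218 - 4147)*(41/3 + 3957) = -3929*11912/3 = -46802248/3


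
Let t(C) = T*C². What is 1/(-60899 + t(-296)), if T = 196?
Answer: 1/17111837 ≈ 5.8439e-8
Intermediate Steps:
t(C) = 196*C²
1/(-60899 + t(-296)) = 1/(-60899 + 196*(-296)²) = 1/(-60899 + 196*87616) = 1/(-60899 + 17172736) = 1/17111837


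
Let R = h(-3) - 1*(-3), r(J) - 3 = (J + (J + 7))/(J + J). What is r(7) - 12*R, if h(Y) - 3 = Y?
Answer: -63/2 ≈ -31.500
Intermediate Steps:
h(Y) = 3 + Y
r(J) = 3 + (7 + 2*J)/(2*J) (r(J) = 3 + (J + (J + 7))/(J + J) = 3 + (J + (7 + J))/((2*J)) = 3 + (7 + 2*J)*(1/(2*J)) = 3 + (7 + 2*J)/(2*J))
R = 3 (R = (3 - 3) - 1*(-3) = 0 + 3 = 3)
r(7) - 12*R = (4 + (7/2)/7) - 12*3 = (4 + (7/2)*(⅐)) - 36 = (4 + ½) - 36 = 9/2 - 36 = -63/2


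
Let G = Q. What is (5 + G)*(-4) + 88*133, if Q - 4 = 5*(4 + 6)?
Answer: 11468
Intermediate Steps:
Q = 54 (Q = 4 + 5*(4 + 6) = 4 + 5*10 = 4 + 50 = 54)
G = 54
(5 + G)*(-4) + 88*133 = (5 + 54)*(-4) + 88*133 = 59*(-4) + 11704 = -236 + 11704 = 11468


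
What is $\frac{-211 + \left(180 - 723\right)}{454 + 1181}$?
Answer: $- \frac{754}{1635} \approx -0.46116$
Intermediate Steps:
$\frac{-211 + \left(180 - 723\right)}{454 + 1181} = \frac{-211 + \left(180 - 723\right)}{1635} = \left(-211 - 543\right) \frac{1}{1635} = \left(-754\right) \frac{1}{1635} = - \frac{754}{1635}$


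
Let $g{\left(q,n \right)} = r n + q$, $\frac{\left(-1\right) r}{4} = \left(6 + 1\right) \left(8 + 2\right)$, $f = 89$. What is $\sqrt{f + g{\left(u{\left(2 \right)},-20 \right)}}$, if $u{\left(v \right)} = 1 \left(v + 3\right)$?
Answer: $\sqrt{5694} \approx 75.459$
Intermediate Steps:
$r = -280$ ($r = - 4 \left(6 + 1\right) \left(8 + 2\right) = - 4 \cdot 7 \cdot 10 = \left(-4\right) 70 = -280$)
$u{\left(v \right)} = 3 + v$ ($u{\left(v \right)} = 1 \left(3 + v\right) = 3 + v$)
$g{\left(q,n \right)} = q - 280 n$ ($g{\left(q,n \right)} = - 280 n + q = q - 280 n$)
$\sqrt{f + g{\left(u{\left(2 \right)},-20 \right)}} = \sqrt{89 + \left(\left(3 + 2\right) - -5600\right)} = \sqrt{89 + \left(5 + 5600\right)} = \sqrt{89 + 5605} = \sqrt{5694}$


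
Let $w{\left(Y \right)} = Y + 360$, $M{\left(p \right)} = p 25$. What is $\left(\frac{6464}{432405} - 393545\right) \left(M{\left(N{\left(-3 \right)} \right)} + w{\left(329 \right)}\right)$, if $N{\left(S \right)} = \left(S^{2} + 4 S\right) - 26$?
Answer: $\frac{680683277044}{48045} \approx 1.4168 \cdot 10^{7}$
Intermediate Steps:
$N{\left(S \right)} = -26 + S^{2} + 4 S$
$M{\left(p \right)} = 25 p$
$w{\left(Y \right)} = 360 + Y$
$\left(\frac{6464}{432405} - 393545\right) \left(M{\left(N{\left(-3 \right)} \right)} + w{\left(329 \right)}\right) = \left(\frac{6464}{432405} - 393545\right) \left(25 \left(-26 + \left(-3\right)^{2} + 4 \left(-3\right)\right) + \left(360 + 329\right)\right) = \left(6464 \cdot \frac{1}{432405} - 393545\right) \left(25 \left(-26 + 9 - 12\right) + 689\right) = \left(\frac{6464}{432405} - 393545\right) \left(25 \left(-29\right) + 689\right) = - \frac{170170819261 \left(-725 + 689\right)}{432405} = \left(- \frac{170170819261}{432405}\right) \left(-36\right) = \frac{680683277044}{48045}$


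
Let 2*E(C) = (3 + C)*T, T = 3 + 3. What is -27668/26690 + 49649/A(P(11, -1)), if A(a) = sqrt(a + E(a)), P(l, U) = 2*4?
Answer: -13834/13345 + 49649*sqrt(41)/41 ≈ 7752.8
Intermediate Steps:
T = 6
P(l, U) = 8
E(C) = 9 + 3*C (E(C) = ((3 + C)*6)/2 = (18 + 6*C)/2 = 9 + 3*C)
A(a) = sqrt(9 + 4*a) (A(a) = sqrt(a + (9 + 3*a)) = sqrt(9 + 4*a))
-27668/26690 + 49649/A(P(11, -1)) = -27668/26690 + 49649/(sqrt(9 + 4*8)) = -27668*1/26690 + 49649/(sqrt(9 + 32)) = -13834/13345 + 49649/(sqrt(41)) = -13834/13345 + 49649*(sqrt(41)/41) = -13834/13345 + 49649*sqrt(41)/41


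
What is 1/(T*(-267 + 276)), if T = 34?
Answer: 1/306 ≈ 0.0032680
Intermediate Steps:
1/(T*(-267 + 276)) = 1/(34*(-267 + 276)) = 1/(34*9) = 1/306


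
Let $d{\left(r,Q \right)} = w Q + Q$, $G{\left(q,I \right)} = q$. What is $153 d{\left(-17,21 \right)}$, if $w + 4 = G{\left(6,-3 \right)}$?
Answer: $9639$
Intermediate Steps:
$w = 2$ ($w = -4 + 6 = 2$)
$d{\left(r,Q \right)} = 3 Q$ ($d{\left(r,Q \right)} = 2 Q + Q = 3 Q$)
$153 d{\left(-17,21 \right)} = 153 \cdot 3 \cdot 21 = 153 \cdot 63 = 9639$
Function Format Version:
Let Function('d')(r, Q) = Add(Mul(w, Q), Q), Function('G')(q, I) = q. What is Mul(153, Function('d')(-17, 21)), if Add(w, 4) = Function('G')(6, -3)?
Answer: 9639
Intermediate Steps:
w = 2 (w = Add(-4, 6) = 2)
Function('d')(r, Q) = Mul(3, Q) (Function('d')(r, Q) = Add(Mul(2, Q), Q) = Mul(3, Q))
Mul(153, Function('d')(-17, 21)) = Mul(153, Mul(3, 21)) = Mul(153, 63) = 9639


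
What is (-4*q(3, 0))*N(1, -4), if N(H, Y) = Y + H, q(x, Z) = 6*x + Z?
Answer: 216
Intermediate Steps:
q(x, Z) = Z + 6*x
N(H, Y) = H + Y
(-4*q(3, 0))*N(1, -4) = (-4*(0 + 6*3))*(1 - 4) = -4*(0 + 18)*(-3) = -4*18*(-3) = -72*(-3) = 216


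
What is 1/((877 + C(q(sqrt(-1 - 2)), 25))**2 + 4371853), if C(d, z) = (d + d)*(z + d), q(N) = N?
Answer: -I/(-5122994*I + 87100*sqrt(3)) ≈ 1.9503e-7 - 5.7432e-9*I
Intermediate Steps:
C(d, z) = 2*d*(d + z) (C(d, z) = (2*d)*(d + z) = 2*d*(d + z))
1/((877 + C(q(sqrt(-1 - 2)), 25))**2 + 4371853) = 1/((877 + 2*sqrt(-1 - 2)*(sqrt(-1 - 2) + 25))**2 + 4371853) = 1/((877 + 2*sqrt(-3)*(sqrt(-3) + 25))**2 + 4371853) = 1/((877 + 2*(I*sqrt(3))*(I*sqrt(3) + 25))**2 + 4371853) = 1/((877 + 2*(I*sqrt(3))*(25 + I*sqrt(3)))**2 + 4371853) = 1/((877 + 2*I*sqrt(3)*(25 + I*sqrt(3)))**2 + 4371853) = 1/(4371853 + (877 + 2*I*sqrt(3)*(25 + I*sqrt(3)))**2)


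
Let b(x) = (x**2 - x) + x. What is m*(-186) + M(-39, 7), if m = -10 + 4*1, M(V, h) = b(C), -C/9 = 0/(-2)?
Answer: 1116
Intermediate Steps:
C = 0 (C = -0/(-2) = -0*(-1)/2 = -9*0 = 0)
b(x) = x**2
M(V, h) = 0 (M(V, h) = 0**2 = 0)
m = -6 (m = -10 + 4 = -6)
m*(-186) + M(-39, 7) = -6*(-186) + 0 = 1116 + 0 = 1116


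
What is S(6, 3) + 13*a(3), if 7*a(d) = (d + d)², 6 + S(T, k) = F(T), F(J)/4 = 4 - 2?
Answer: 482/7 ≈ 68.857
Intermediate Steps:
F(J) = 8 (F(J) = 4*(4 - 2) = 4*2 = 8)
S(T, k) = 2 (S(T, k) = -6 + 8 = 2)
a(d) = 4*d²/7 (a(d) = (d + d)²/7 = (2*d)²/7 = (4*d²)/7 = 4*d²/7)
S(6, 3) + 13*a(3) = 2 + 13*((4/7)*3²) = 2 + 13*((4/7)*9) = 2 + 13*(36/7) = 2 + 468/7 = 482/7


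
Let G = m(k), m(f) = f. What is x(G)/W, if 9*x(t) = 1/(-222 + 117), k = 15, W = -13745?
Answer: 1/12989025 ≈ 7.6988e-8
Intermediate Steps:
G = 15
x(t) = -1/945 (x(t) = 1/(9*(-222 + 117)) = (1/9)/(-105) = (1/9)*(-1/105) = -1/945)
x(G)/W = -1/945/(-13745) = -1/945*(-1/13745) = 1/12989025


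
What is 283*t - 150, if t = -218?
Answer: -61844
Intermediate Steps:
283*t - 150 = 283*(-218) - 150 = -61694 - 150 = -61844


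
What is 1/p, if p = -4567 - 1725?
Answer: -1/6292 ≈ -0.00015893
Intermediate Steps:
p = -6292
1/p = 1/(-6292) = -1/6292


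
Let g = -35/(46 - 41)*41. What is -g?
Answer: 287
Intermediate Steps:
g = -287 (g = -35/5*41 = -35*⅕*41 = -7*41 = -287)
-g = -1*(-287) = 287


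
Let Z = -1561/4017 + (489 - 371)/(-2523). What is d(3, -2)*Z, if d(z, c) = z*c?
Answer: 2941606/1126099 ≈ 2.6122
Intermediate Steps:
d(z, c) = c*z
Z = -1470803/3378297 (Z = -1561*1/4017 + 118*(-1/2523) = -1561/4017 - 118/2523 = -1470803/3378297 ≈ -0.43537)
d(3, -2)*Z = -2*3*(-1470803/3378297) = -6*(-1470803/3378297) = 2941606/1126099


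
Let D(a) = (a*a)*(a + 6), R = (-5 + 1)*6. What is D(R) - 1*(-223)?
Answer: -10145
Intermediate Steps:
R = -24 (R = -4*6 = -24)
D(a) = a²*(6 + a)
D(R) - 1*(-223) = (-24)²*(6 - 24) - 1*(-223) = 576*(-18) + 223 = -10368 + 223 = -10145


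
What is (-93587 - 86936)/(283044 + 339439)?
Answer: -180523/622483 ≈ -0.29000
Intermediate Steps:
(-93587 - 86936)/(283044 + 339439) = -180523/622483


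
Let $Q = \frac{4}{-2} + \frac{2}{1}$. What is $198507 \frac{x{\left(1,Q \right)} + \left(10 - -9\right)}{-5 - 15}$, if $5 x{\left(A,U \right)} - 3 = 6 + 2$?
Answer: $- \frac{10520871}{50} \approx -2.1042 \cdot 10^{5}$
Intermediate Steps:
$Q = 0$ ($Q = 4 \left(- \frac{1}{2}\right) + 2 \cdot 1 = -2 + 2 = 0$)
$x{\left(A,U \right)} = \frac{11}{5}$ ($x{\left(A,U \right)} = \frac{3}{5} + \frac{6 + 2}{5} = \frac{3}{5} + \frac{1}{5} \cdot 8 = \frac{3}{5} + \frac{8}{5} = \frac{11}{5}$)
$198507 \frac{x{\left(1,Q \right)} + \left(10 - -9\right)}{-5 - 15} = 198507 \frac{\frac{11}{5} + \left(10 - -9\right)}{-5 - 15} = 198507 \frac{\frac{11}{5} + \left(10 + 9\right)}{-20} = 198507 \left(\frac{11}{5} + 19\right) \left(- \frac{1}{20}\right) = 198507 \cdot \frac{106}{5} \left(- \frac{1}{20}\right) = 198507 \left(- \frac{53}{50}\right) = - \frac{10520871}{50}$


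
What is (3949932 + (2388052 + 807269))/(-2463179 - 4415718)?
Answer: -420309/404641 ≈ -1.0387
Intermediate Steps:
(3949932 + (2388052 + 807269))/(-2463179 - 4415718) = (3949932 + 3195321)/(-6878897) = 7145253*(-1/6878897) = -420309/404641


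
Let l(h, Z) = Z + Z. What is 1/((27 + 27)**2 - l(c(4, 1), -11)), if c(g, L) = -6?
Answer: 1/2938 ≈ 0.00034037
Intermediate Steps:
l(h, Z) = 2*Z
1/((27 + 27)**2 - l(c(4, 1), -11)) = 1/((27 + 27)**2 - 2*(-11)) = 1/(54**2 - 1*(-22)) = 1/(2916 + 22) = 1/2938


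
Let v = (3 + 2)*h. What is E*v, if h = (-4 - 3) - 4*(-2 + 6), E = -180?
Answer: 20700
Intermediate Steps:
h = -23 (h = -7 - 4*4 = -7 - 16 = -23)
v = -115 (v = (3 + 2)*(-23) = 5*(-23) = -115)
E*v = -180*(-115) = 20700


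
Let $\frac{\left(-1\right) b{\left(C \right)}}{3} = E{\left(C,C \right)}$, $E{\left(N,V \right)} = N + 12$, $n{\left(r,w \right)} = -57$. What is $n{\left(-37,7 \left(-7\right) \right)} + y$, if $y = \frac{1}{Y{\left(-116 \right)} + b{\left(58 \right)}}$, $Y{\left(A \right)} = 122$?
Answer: $- \frac{5017}{88} \approx -57.011$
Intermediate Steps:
$E{\left(N,V \right)} = 12 + N$
$b{\left(C \right)} = -36 - 3 C$ ($b{\left(C \right)} = - 3 \left(12 + C\right) = -36 - 3 C$)
$y = - \frac{1}{88}$ ($y = \frac{1}{122 - 210} = \frac{1}{-88} = - \frac{1}{88} \approx -0.011364$)
$n{\left(-37,7 \left(-7\right) \right)} + y = -57 - \frac{1}{88} = - \frac{5017}{88}$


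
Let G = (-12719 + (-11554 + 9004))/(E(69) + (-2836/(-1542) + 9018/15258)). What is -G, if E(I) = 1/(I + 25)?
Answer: 2814097801758/449850631 ≈ 6255.6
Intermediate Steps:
E(I) = 1/(25 + I)
G = -2814097801758/449850631 (G = (-12719 + (-11554 + 9004))/(1/(25 + 69) + (-2836/(-1542) + 9018/15258)) = (-12719 - 2550)/(1/94 + (-2836*(-1/1542) + 9018*(1/15258))) = -15269/(1/94 + (1418/771 + 1503/2543)) = -15269/(1/94 + 4764787/1960653) = -15269/449850631/184301382 = -15269*184301382/449850631 = -2814097801758/449850631 ≈ -6255.6)
-G = -1*(-2814097801758/449850631) = 2814097801758/449850631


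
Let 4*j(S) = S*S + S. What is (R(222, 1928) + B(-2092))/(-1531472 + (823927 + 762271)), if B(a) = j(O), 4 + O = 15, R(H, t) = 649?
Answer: 341/27363 ≈ 0.012462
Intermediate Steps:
O = 11 (O = -4 + 15 = 11)
j(S) = S/4 + S²/4 (j(S) = (S*S + S)/4 = (S² + S)/4 = (S + S²)/4 = S/4 + S²/4)
B(a) = 33 (B(a) = (¼)*11*(1 + 11) = (¼)*11*12 = 33)
(R(222, 1928) + B(-2092))/(-1531472 + (823927 + 762271)) = (649 + 33)/(-1531472 + (823927 + 762271)) = 682/(-1531472 + 1586198) = 682/54726 = 682*(1/54726) = 341/27363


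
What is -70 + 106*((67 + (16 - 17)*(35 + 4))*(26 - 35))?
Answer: -26782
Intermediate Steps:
-70 + 106*((67 + (16 - 17)*(35 + 4))*(26 - 35)) = -70 + 106*((67 - 1*39)*(-9)) = -70 + 106*((67 - 39)*(-9)) = -70 + 106*(28*(-9)) = -70 + 106*(-252) = -70 - 26712 = -26782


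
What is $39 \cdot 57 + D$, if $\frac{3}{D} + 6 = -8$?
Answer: $\frac{31119}{14} \approx 2222.8$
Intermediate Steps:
$D = - \frac{3}{14}$ ($D = \frac{3}{-6 - 8} = \frac{3}{-14} = 3 \left(- \frac{1}{14}\right) = - \frac{3}{14} \approx -0.21429$)
$39 \cdot 57 + D = 39 \cdot 57 - \frac{3}{14} = 2223 - \frac{3}{14} = \frac{31119}{14}$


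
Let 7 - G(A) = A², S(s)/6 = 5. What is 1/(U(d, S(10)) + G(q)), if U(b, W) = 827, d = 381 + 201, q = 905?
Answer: -1/818191 ≈ -1.2222e-6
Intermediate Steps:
d = 582
S(s) = 30 (S(s) = 6*5 = 30)
G(A) = 7 - A²
1/(U(d, S(10)) + G(q)) = 1/(827 + (7 - 1*905²)) = 1/(827 + (7 - 1*819025)) = 1/(827 + (7 - 819025)) = 1/(827 - 819018) = 1/(-818191) = -1/818191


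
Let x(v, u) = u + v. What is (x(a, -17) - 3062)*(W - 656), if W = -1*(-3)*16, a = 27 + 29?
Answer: 1837984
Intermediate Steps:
a = 56
W = 48 (W = 3*16 = 48)
(x(a, -17) - 3062)*(W - 656) = ((-17 + 56) - 3062)*(48 - 656) = (39 - 3062)*(-608) = -3023*(-608) = 1837984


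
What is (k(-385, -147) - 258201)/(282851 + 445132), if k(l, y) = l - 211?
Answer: -258797/727983 ≈ -0.35550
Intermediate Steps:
k(l, y) = -211 + l
(k(-385, -147) - 258201)/(282851 + 445132) = ((-211 - 385) - 258201)/(282851 + 445132) = (-596 - 258201)/727983 = -258797*1/727983 = -258797/727983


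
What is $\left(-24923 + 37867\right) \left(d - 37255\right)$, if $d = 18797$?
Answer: $-238920352$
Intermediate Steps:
$\left(-24923 + 37867\right) \left(d - 37255\right) = \left(-24923 + 37867\right) \left(18797 - 37255\right) = 12944 \left(-18458\right) = -238920352$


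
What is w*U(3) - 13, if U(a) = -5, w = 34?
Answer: -183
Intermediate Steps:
w*U(3) - 13 = 34*(-5) - 13 = -170 - 13 = -183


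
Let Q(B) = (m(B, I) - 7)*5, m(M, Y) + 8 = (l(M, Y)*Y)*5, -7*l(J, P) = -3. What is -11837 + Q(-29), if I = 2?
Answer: -83234/7 ≈ -11891.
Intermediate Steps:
l(J, P) = 3/7 (l(J, P) = -1/7*(-3) = 3/7)
m(M, Y) = -8 + 15*Y/7 (m(M, Y) = -8 + (3*Y/7)*5 = -8 + 15*Y/7)
Q(B) = -375/7 (Q(B) = ((-8 + (15/7)*2) - 7)*5 = ((-8 + 30/7) - 7)*5 = (-26/7 - 7)*5 = -75/7*5 = -375/7)
-11837 + Q(-29) = -11837 - 375/7 = -83234/7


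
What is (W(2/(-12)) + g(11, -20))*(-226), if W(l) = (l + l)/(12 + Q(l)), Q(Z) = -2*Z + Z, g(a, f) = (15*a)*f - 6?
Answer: 54542840/73 ≈ 7.4716e+5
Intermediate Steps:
g(a, f) = -6 + 15*a*f (g(a, f) = 15*a*f - 6 = -6 + 15*a*f)
Q(Z) = -Z
W(l) = 2*l/(12 - l) (W(l) = (l + l)/(12 - l) = (2*l)/(12 - l) = 2*l/(12 - l))
(W(2/(-12)) + g(11, -20))*(-226) = (-2*2/(-12)/(-12 + 2/(-12)) + (-6 + 15*11*(-20)))*(-226) = (-2*2*(-1/12)/(-12 + 2*(-1/12)) + (-6 - 3300))*(-226) = (-2*(-⅙)/(-12 - ⅙) - 3306)*(-226) = (-2*(-⅙)/(-73/6) - 3306)*(-226) = (-2*(-⅙)*(-6/73) - 3306)*(-226) = (-2/73 - 3306)*(-226) = -241340/73*(-226) = 54542840/73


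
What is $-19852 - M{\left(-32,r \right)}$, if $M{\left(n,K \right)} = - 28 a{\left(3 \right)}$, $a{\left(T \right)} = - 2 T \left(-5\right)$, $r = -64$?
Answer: $-19012$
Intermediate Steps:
$a{\left(T \right)} = 10 T$
$M{\left(n,K \right)} = -840$ ($M{\left(n,K \right)} = - 28 \cdot 10 \cdot 3 = \left(-28\right) 30 = -840$)
$-19852 - M{\left(-32,r \right)} = -19852 - -840 = -19852 + 840 = -19012$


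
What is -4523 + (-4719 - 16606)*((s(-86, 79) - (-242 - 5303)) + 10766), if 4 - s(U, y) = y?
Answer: -346237223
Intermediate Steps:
s(U, y) = 4 - y
-4523 + (-4719 - 16606)*((s(-86, 79) - (-242 - 5303)) + 10766) = -4523 + (-4719 - 16606)*(((4 - 1*79) - (-242 - 5303)) + 10766) = -4523 - 21325*(((4 - 79) - 1*(-5545)) + 10766) = -4523 - 21325*((-75 + 5545) + 10766) = -4523 - 21325*(5470 + 10766) = -4523 - 21325*16236 = -4523 - 346232700 = -346237223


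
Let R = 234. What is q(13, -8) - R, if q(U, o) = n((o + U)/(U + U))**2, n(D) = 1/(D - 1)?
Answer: -102518/441 ≈ -232.47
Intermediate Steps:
n(D) = 1/(-1 + D)
q(U, o) = (-1 + (U + o)/(2*U))**(-2) (q(U, o) = (1/(-1 + (o + U)/(U + U)))**2 = (1/(-1 + (U + o)/((2*U))))**2 = (1/(-1 + (U + o)*(1/(2*U))))**2 = (1/(-1 + (U + o)/(2*U)))**2 = (-1 + (U + o)/(2*U))**(-2))
q(13, -8) - R = 4*13**2/(13 - 1*(-8))**2 - 1*234 = 4*169/(13 + 8)**2 - 234 = 4*169/21**2 - 234 = 4*169*(1/441) - 234 = 676/441 - 234 = -102518/441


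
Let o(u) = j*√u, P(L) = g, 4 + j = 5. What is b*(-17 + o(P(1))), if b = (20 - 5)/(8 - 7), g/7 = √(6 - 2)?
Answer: -255 + 15*√14 ≈ -198.88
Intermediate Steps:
j = 1 (j = -4 + 5 = 1)
g = 14 (g = 7*√(6 - 2) = 7*√4 = 7*2 = 14)
b = 15 (b = 15/1 = 15*1 = 15)
P(L) = 14
o(u) = √u (o(u) = 1*√u = √u)
b*(-17 + o(P(1))) = 15*(-17 + √14) = -255 + 15*√14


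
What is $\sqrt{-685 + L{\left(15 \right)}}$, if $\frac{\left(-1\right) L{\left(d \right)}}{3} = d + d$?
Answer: $5 i \sqrt{31} \approx 27.839 i$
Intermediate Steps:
$L{\left(d \right)} = - 6 d$ ($L{\left(d \right)} = - 3 \left(d + d\right) = - 3 \cdot 2 d = - 6 d$)
$\sqrt{-685 + L{\left(15 \right)}} = \sqrt{-685 - 90} = \sqrt{-775} = 5 i \sqrt{31}$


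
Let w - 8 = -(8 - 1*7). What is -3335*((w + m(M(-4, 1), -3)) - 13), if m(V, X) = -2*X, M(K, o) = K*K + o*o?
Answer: 0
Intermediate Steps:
M(K, o) = K² + o²
w = 7 (w = 8 - (8 - 1*7) = 8 - (8 - 7) = 8 - 1*1 = 8 - 1 = 7)
-3335*((w + m(M(-4, 1), -3)) - 13) = -3335*((7 - 2*(-3)) - 13) = -3335*((7 + 6) - 13) = -3335*(13 - 13) = -3335*0 = 0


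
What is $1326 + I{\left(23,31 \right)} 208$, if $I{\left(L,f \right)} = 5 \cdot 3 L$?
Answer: $73086$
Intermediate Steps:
$I{\left(L,f \right)} = 15 L$
$1326 + I{\left(23,31 \right)} 208 = 1326 + 15 \cdot 23 \cdot 208 = 1326 + 345 \cdot 208 = 1326 + 71760 = 73086$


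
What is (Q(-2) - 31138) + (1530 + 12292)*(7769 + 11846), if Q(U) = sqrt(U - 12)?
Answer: 271087392 + I*sqrt(14) ≈ 2.7109e+8 + 3.7417*I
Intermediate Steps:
Q(U) = sqrt(-12 + U)
(Q(-2) - 31138) + (1530 + 12292)*(7769 + 11846) = (sqrt(-12 - 2) - 31138) + (1530 + 12292)*(7769 + 11846) = (sqrt(-14) - 31138) + 13822*19615 = (I*sqrt(14) - 31138) + 271118530 = (-31138 + I*sqrt(14)) + 271118530 = 271087392 + I*sqrt(14)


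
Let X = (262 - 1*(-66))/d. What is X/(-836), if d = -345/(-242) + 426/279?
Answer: -167772/1262531 ≈ -0.13289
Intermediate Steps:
d = 66449/22506 (d = -345*(-1/242) + 426*(1/279) = 345/242 + 142/93 = 66449/22506 ≈ 2.9525)
X = 7381968/66449 (X = (262 - 1*(-66))/(66449/22506) = (262 + 66)*(22506/66449) = 328*(22506/66449) = 7381968/66449 ≈ 111.09)
X/(-836) = (7381968/66449)/(-836) = (7381968/66449)*(-1/836) = -167772/1262531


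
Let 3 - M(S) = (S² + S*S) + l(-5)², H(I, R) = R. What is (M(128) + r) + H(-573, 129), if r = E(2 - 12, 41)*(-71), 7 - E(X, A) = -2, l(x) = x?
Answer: -33300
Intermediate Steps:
E(X, A) = 9 (E(X, A) = 7 - 1*(-2) = 7 + 2 = 9)
r = -639 (r = 9*(-71) = -639)
M(S) = -22 - 2*S² (M(S) = 3 - ((S² + S*S) + (-5)²) = 3 - ((S² + S²) + 25) = 3 - (2*S² + 25) = 3 - (25 + 2*S²) = 3 + (-25 - 2*S²) = -22 - 2*S²)
(M(128) + r) + H(-573, 129) = ((-22 - 2*128²) - 639) + 129 = ((-22 - 2*16384) - 639) + 129 = ((-22 - 32768) - 639) + 129 = (-32790 - 639) + 129 = -33429 + 129 = -33300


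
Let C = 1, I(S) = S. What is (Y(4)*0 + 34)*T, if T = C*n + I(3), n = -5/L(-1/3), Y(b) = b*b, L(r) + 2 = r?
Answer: 1224/7 ≈ 174.86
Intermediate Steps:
L(r) = -2 + r
Y(b) = b²
n = 15/7 (n = -5/(-2 - 1/3) = -5/(-2 - 1*⅓) = -5/(-2 - ⅓) = -5/(-7/3) = -5*(-3/7) = 15/7 ≈ 2.1429)
T = 36/7 (T = 1*(15/7) + 3 = 15/7 + 3 = 36/7 ≈ 5.1429)
(Y(4)*0 + 34)*T = (4²*0 + 34)*(36/7) = (16*0 + 34)*(36/7) = (0 + 34)*(36/7) = 34*(36/7) = 1224/7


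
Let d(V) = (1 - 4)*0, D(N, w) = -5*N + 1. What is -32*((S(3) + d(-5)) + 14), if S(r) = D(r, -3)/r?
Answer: -896/3 ≈ -298.67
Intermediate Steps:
D(N, w) = 1 - 5*N
d(V) = 0 (d(V) = -3*0 = 0)
S(r) = (1 - 5*r)/r
-32*((S(3) + d(-5)) + 14) = -32*(((-5 + 1/3) + 0) + 14) = -32*(((-5 + ⅓) + 0) + 14) = -32*((-14/3 + 0) + 14) = -32*(-14/3 + 14) = -32*28/3 = -896/3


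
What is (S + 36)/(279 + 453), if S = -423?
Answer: -129/244 ≈ -0.52869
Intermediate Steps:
(S + 36)/(279 + 453) = (-423 + 36)/(279 + 453) = -387/732 = -387*1/732 = -129/244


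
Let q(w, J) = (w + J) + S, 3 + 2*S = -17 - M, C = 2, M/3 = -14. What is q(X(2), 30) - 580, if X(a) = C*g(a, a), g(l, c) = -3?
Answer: -545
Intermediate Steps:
M = -42 (M = 3*(-14) = -42)
X(a) = -6 (X(a) = 2*(-3) = -6)
S = 11 (S = -3/2 + (-17 - 1*(-42))/2 = -3/2 + (-17 + 42)/2 = -3/2 + (½)*25 = -3/2 + 25/2 = 11)
q(w, J) = 11 + J + w (q(w, J) = (w + J) + 11 = (J + w) + 11 = 11 + J + w)
q(X(2), 30) - 580 = (11 + 30 - 6) - 580 = 35 - 580 = -545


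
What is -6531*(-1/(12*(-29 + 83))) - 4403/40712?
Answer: 195712/19629 ≈ 9.9706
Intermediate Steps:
-6531*(-1/(12*(-29 + 83))) - 4403/40712 = -6531/((-12*54)) - 4403*1/40712 = -6531/(-648) - 629/5816 = -6531*(-1/648) - 629/5816 = 2177/216 - 629/5816 = 195712/19629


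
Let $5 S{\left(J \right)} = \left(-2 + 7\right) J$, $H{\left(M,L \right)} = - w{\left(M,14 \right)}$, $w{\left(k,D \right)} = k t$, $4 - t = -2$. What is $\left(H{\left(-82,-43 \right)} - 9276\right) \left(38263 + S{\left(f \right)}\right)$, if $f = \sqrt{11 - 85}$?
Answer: $-336102192 - 8784 i \sqrt{74} \approx -3.361 \cdot 10^{8} - 75563.0 i$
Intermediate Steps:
$t = 6$ ($t = 4 - -2 = 4 + 2 = 6$)
$w{\left(k,D \right)} = 6 k$ ($w{\left(k,D \right)} = k 6 = 6 k$)
$f = i \sqrt{74}$ ($f = \sqrt{-74} = i \sqrt{74} \approx 8.6023 i$)
$H{\left(M,L \right)} = - 6 M$
$S{\left(J \right)} = J$ ($S{\left(J \right)} = \frac{\left(-2 + 7\right) J}{5} = \frac{5 J}{5} = J$)
$\left(H{\left(-82,-43 \right)} - 9276\right) \left(38263 + S{\left(f \right)}\right) = \left(\left(-6\right) \left(-82\right) - 9276\right) \left(38263 + i \sqrt{74}\right) = \left(492 - 9276\right) \left(38263 + i \sqrt{74}\right) = - 8784 \left(38263 + i \sqrt{74}\right) = -336102192 - 8784 i \sqrt{74}$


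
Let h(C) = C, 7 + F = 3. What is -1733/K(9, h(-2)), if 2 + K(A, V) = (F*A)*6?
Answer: 1733/218 ≈ 7.9495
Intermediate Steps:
F = -4 (F = -7 + 3 = -4)
K(A, V) = -2 - 24*A (K(A, V) = -2 - 4*A*6 = -2 - 24*A)
-1733/K(9, h(-2)) = -1733/(-2 - 24*9) = -1733/(-2 - 216) = -1733/(-218) = -1733*(-1/218) = 1733/218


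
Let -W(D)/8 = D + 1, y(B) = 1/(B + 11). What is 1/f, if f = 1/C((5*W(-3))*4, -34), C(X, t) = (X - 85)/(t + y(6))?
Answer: -3995/577 ≈ -6.9237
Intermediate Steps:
y(B) = 1/(11 + B)
W(D) = -8 - 8*D (W(D) = -8*(D + 1) = -8*(1 + D) = -8 - 8*D)
C(X, t) = (-85 + X)/(1/17 + t) (C(X, t) = (X - 85)/(t + 1/(11 + 6)) = (-85 + X)/(t + 1/17) = (-85 + X)/(1/17 + t))
f = -577/3995 (f = 1/(17*(-85 + (5*(-8 - 8*(-3)))*4)/(1 + 17*(-34))) = 1/(17*(-85 + (5*(-8 + 24))*4)/(1 - 578)) = 1/(17*(-85 + (5*16)*4)/(-577)) = 1/(17*(-1/577)*(-85 + 80*4)) = 1/(17*(-1/577)*(-85 + 320)) = 1/(17*(-1/577)*235) = 1/(-3995/577) = -577/3995 ≈ -0.14443)
1/f = 1/(-577/3995) = -3995/577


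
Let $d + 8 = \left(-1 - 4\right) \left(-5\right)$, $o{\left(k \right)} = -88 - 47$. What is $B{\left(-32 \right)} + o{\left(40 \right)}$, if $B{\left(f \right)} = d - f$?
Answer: $-86$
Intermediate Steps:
$o{\left(k \right)} = -135$
$d = 17$ ($d = -8 + \left(-1 - 4\right) \left(-5\right) = -8 - -25 = -8 + 25 = 17$)
$B{\left(f \right)} = 17 - f$
$B{\left(-32 \right)} + o{\left(40 \right)} = \left(17 - -32\right) - 135 = \left(17 + 32\right) - 135 = 49 - 135 = -86$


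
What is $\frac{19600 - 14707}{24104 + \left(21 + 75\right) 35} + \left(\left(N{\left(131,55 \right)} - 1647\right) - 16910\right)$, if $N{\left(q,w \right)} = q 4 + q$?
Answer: $- \frac{491655635}{27464} \approx -17902.0$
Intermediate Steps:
$N{\left(q,w \right)} = 5 q$ ($N{\left(q,w \right)} = 4 q + q = 5 q$)
$\frac{19600 - 14707}{24104 + \left(21 + 75\right) 35} + \left(\left(N{\left(131,55 \right)} - 1647\right) - 16910\right) = \frac{19600 - 14707}{24104 + \left(21 + 75\right) 35} + \left(\left(5 \cdot 131 - 1647\right) - 16910\right) = \frac{4893}{24104 + 96 \cdot 35} + \left(\left(655 - 1647\right) - 16910\right) = \frac{4893}{24104 + 3360} - 17902 = \frac{4893}{27464} - 17902 = - \frac{491655635}{27464}$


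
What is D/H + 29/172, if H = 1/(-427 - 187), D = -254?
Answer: 26824461/172 ≈ 1.5596e+5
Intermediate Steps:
H = -1/614 (H = 1/(-614) = -1/614 ≈ -0.0016287)
D/H + 29/172 = -254/(-1/614) + 29/172 = -254*(-614) + 29*(1/172) = 155956 + 29/172 = 26824461/172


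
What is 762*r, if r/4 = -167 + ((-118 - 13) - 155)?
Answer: -1380744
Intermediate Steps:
r = -1812 (r = 4*(-167 + ((-118 - 13) - 155)) = 4*(-167 + (-131 - 155)) = 4*(-167 - 286) = 4*(-453) = -1812)
762*r = 762*(-1812) = -1380744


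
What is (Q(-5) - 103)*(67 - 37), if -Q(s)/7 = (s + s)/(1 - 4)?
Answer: -3790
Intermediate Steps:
Q(s) = 14*s/3 (Q(s) = -7*(s + s)/(1 - 4) = -7*2*s/(-3) = -7*2*s*(-1)/3 = -(-14)*s/3 = 14*s/3)
(Q(-5) - 103)*(67 - 37) = ((14/3)*(-5) - 103)*(67 - 37) = (-70/3 - 103)*30 = -379/3*30 = -3790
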